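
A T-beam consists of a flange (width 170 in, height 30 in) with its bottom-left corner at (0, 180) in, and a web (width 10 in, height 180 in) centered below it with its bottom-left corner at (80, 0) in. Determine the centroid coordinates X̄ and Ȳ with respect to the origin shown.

Part | A | x̄ᵢ | ȳᵢ | A·x̄ᵢ | A·ȳᵢ
web | 1800.00 | 85.00 | 90.00 | 153000.00 | 162000.00
flange | 5100.00 | 85.00 | 195.00 | 433500.00 | 994500.00
Σ | 6900.00 |  |  | 586500.00 | 1156500.00
X̄ = 586500.00 / 6900.00 = 85.00 in
Ȳ = 1156500.00 / 6900.00 = 167.61 in

X̄ = 85.00 in, Ȳ = 167.61 in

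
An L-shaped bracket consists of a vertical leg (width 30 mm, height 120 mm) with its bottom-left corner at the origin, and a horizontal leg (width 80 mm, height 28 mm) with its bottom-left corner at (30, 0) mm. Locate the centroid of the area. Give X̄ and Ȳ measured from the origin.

Part | A | x̄ᵢ | ȳᵢ | A·x̄ᵢ | A·ȳᵢ
vertical leg | 3600.00 | 15.00 | 60.00 | 54000.00 | 216000.00
horizontal leg | 2240.00 | 70.00 | 14.00 | 156800.00 | 31360.00
Σ | 5840.00 |  |  | 210800.00 | 247360.00
X̄ = 210800.00 / 5840.00 = 36.10 mm
Ȳ = 247360.00 / 5840.00 = 42.36 mm

X̄ = 36.10 mm, Ȳ = 42.36 mm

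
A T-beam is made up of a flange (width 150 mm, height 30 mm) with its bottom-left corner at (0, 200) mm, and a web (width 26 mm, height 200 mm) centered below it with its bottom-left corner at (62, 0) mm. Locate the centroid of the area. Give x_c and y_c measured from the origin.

x_c = 75.00 mm, y_c = 153.35 mm

web: A = 26 × 200 = 5200.00, centroid at (75.00, 100.00).
flange: A = 150 × 30 = 4500.00, centroid at (75.00, 215.00).
ΣA = 9700.00 mm², ΣAx_c = 727500.00 mm³, ΣAy_c = 1487500.00 mm³.
x_c = 727500.00/9700.00 = 75.00 mm; y_c = 1487500.00/9700.00 = 153.35 mm.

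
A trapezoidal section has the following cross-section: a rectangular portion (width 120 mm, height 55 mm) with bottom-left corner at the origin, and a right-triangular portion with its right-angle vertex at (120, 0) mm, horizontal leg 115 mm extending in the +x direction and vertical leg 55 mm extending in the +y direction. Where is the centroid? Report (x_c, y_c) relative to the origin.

rectangular portion: A = 120 × 55 = 6600.00, centroid at (60.00, 27.50).
triangular portion: A = ½·115·55 = 3162.50, centroid at (158.33, 18.33).
ΣA = 9762.50 mm², ΣAx_c = 896729.17 mm³, ΣAy_c = 239479.17 mm³.
x_c = 896729.17/9762.50 = 91.85 mm; y_c = 239479.17/9762.50 = 24.53 mm.

x_c = 91.85 mm, y_c = 24.53 mm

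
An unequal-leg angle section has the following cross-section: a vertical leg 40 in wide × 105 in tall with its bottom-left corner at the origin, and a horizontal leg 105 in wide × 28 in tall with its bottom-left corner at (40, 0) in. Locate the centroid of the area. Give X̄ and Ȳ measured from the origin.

X̄ = 49.85 in, Ȳ = 36.65 in

vertical leg: A = 40 × 105 = 4200.00, centroid at (20.00, 52.50).
horizontal leg: A = 105 × 28 = 2940.00, centroid at (92.50, 14.00).
ΣA = 7140.00 in²
ΣAX̄ = (4200.00)(20.00) + (2940.00)(92.50) = 355950.00 in³
ΣAȲ = (4200.00)(52.50) + (2940.00)(14.00) = 261660.00 in³
X̄ = 355950.00 / 7140.00 = 49.85 in
Ȳ = 261660.00 / 7140.00 = 36.65 in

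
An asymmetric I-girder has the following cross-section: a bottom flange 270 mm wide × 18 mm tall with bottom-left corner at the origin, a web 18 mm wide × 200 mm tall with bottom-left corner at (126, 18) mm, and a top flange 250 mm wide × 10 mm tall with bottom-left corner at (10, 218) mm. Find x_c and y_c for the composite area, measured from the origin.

bottom flange: A = 270 × 18 = 4860.00, centroid at (135.00, 9.00).
web: A = 18 × 200 = 3600.00, centroid at (135.00, 118.00).
top flange: A = 250 × 10 = 2500.00, centroid at (135.00, 223.00).
ΣA = 10960.00 mm²
ΣAx_c = (4860.00)(135.00) + (3600.00)(135.00) + (2500.00)(135.00) = 1479600.00 mm³
ΣAy_c = (4860.00)(9.00) + (3600.00)(118.00) + (2500.00)(223.00) = 1026040.00 mm³
x_c = 1479600.00 / 10960.00 = 135.00 mm
y_c = 1026040.00 / 10960.00 = 93.62 mm

x_c = 135.00 mm, y_c = 93.62 mm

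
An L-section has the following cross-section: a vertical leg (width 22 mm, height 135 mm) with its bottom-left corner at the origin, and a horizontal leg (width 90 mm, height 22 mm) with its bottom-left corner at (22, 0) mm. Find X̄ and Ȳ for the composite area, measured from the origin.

X̄ = 33.40 mm, Ȳ = 44.90 mm

vertical leg: A = 22 × 135 = 2970.00, centroid at (11.00, 67.50).
horizontal leg: A = 90 × 22 = 1980.00, centroid at (67.00, 11.00).
ΣA = 4950.00 mm², ΣAX̄ = 165330.00 mm³, ΣAȲ = 222255.00 mm³.
X̄ = 165330.00/4950.00 = 33.40 mm; Ȳ = 222255.00/4950.00 = 44.90 mm.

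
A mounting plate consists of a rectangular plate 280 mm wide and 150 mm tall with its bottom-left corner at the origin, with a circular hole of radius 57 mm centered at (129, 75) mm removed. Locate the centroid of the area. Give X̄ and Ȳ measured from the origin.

plate: A = 280 × 150 = 42000.00, centroid at (140.00, 75.00).
hole: A = −π·57² = -10207.03, centroid at (129.00, 75.00).
ΣA = 31792.97 mm²
ΣAX̄ = (42000.00)(140.00) + (-10207.03)(129.00) = 4563292.55 mm³
ΣAȲ = (42000.00)(75.00) + (-10207.03)(75.00) = 2384472.41 mm³
X̄ = 4563292.55 / 31792.97 = 143.53 mm
Ȳ = 2384472.41 / 31792.97 = 75.00 mm

X̄ = 143.53 mm, Ȳ = 75.00 mm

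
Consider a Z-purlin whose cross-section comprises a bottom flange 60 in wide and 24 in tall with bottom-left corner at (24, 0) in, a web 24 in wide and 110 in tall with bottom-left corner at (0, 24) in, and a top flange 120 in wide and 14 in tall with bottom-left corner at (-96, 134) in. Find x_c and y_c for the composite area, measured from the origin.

Part | A | x̄ᵢ | ȳᵢ | A·x̄ᵢ | A·ȳᵢ
bottom flange | 1440.00 | 54.00 | 12.00 | 77760.00 | 17280.00
web | 2640.00 | 12.00 | 79.00 | 31680.00 | 208560.00
top flange | 1680.00 | -36.00 | 141.00 | -60480.00 | 236880.00
Σ | 5760.00 |  |  | 48960.00 | 462720.00
x_c = 48960.00 / 5760.00 = 8.50 in
y_c = 462720.00 / 5760.00 = 80.33 in

x_c = 8.50 in, y_c = 80.33 in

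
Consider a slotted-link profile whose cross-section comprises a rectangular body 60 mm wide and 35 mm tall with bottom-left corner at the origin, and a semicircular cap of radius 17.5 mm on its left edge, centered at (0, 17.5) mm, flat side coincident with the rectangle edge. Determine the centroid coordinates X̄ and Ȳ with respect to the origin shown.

Part | A | x̄ᵢ | ȳᵢ | A·x̄ᵢ | A·ȳᵢ
rectangular body | 2100.00 | 30.00 | 17.50 | 63000.00 | 36750.00
semicircular end | 481.06 | -7.43 | 17.50 | -3572.92 | 8418.49
Σ | 2581.06 |  |  | 59427.08 | 45168.49
X̄ = 59427.08 / 2581.06 = 23.02 mm
Ȳ = 45168.49 / 2581.06 = 17.50 mm

X̄ = 23.02 mm, Ȳ = 17.50 mm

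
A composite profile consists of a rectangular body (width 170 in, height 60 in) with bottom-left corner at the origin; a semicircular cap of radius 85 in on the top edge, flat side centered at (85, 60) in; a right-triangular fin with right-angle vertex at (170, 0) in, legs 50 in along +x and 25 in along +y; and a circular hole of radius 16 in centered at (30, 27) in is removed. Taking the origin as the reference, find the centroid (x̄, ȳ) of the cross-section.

x̄ = 90.04 in, ȳ = 64.57 in

rectangular body: A = 170 × 60 = 10200.00, centroid at (85.00, 30.00).
semicircular top: A = ½π·85² = 11349.00, centroid at (85.00, 96.08).
triangular fin: A = ½·50·25 = 625.00, centroid at (186.67, 8.33).
hole: A = −π·16² = -804.25, centroid at (30.00, 27.00).
ΣA = 21369.76 in²
ΣAx̄ = (10200.00)(85.00) + (11349.00)(85.00) + (625.00)(186.67) + (-804.25)(30.00) = 1924204.53 in³
ΣAȳ = (10200.00)(30.00) + (11349.00)(96.08) + (625.00)(8.33) + (-804.25)(27.00) = 1379850.52 in³
x̄ = 1924204.53 / 21369.76 = 90.04 in
ȳ = 1379850.52 / 21369.76 = 64.57 in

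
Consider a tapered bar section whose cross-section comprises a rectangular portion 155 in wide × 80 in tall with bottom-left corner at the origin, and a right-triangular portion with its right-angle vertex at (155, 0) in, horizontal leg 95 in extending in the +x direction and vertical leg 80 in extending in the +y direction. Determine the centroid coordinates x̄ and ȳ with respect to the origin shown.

Part | A | x̄ᵢ | ȳᵢ | A·x̄ᵢ | A·ȳᵢ
rectangular portion | 12400.00 | 77.50 | 40.00 | 961000.00 | 496000.00
triangular portion | 3800.00 | 186.67 | 26.67 | 709333.33 | 101333.33
Σ | 16200.00 |  |  | 1670333.33 | 597333.33
x̄ = 1670333.33 / 16200.00 = 103.11 in
ȳ = 597333.33 / 16200.00 = 36.87 in

x̄ = 103.11 in, ȳ = 36.87 in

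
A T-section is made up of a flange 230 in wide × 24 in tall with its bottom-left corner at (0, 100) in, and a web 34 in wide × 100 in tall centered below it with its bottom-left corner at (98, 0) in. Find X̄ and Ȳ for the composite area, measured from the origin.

X̄ = 115.00 in, Ȳ = 88.37 in

web: A = 34 × 100 = 3400.00, centroid at (115.00, 50.00).
flange: A = 230 × 24 = 5520.00, centroid at (115.00, 112.00).
ΣA = 8920.00 in², ΣAX̄ = 1025800.00 in³, ΣAȲ = 788240.00 in³.
X̄ = 1025800.00/8920.00 = 115.00 in; Ȳ = 788240.00/8920.00 = 88.37 in.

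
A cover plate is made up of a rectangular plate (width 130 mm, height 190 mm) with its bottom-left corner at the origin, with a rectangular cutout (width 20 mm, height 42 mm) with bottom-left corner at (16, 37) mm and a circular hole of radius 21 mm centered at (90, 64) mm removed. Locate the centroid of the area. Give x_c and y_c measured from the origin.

plate: A = 130 × 190 = 24700.00, centroid at (65.00, 95.00).
hole 1: A = −(20 × 42) = -840.00, centroid at (26.00, 58.00).
hole 2: A = −π·21² = -1385.44, centroid at (90.00, 64.00).
ΣA = 22474.56 mm², ΣAx_c = 1458970.19 mm³, ΣAy_c = 2209111.69 mm³.
x_c = 1458970.19/22474.56 = 64.92 mm; y_c = 2209111.69/22474.56 = 98.29 mm.

x_c = 64.92 mm, y_c = 98.29 mm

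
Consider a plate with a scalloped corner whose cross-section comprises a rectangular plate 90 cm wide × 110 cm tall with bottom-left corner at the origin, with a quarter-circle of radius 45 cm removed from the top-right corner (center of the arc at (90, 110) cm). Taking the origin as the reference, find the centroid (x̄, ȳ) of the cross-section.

x̄ = 40.04 cm, ȳ = 48.13 cm

plate: A = 90 × 110 = 9900.00, centroid at (45.00, 55.00).
removed quarter-circle: A = −¼π·45² = -1590.43, centroid at (70.90, 90.90).
ΣA = 8309.57 cm², ΣAx̄ = 332736.18 cm³, ΣAȳ = 399927.56 cm³.
x̄ = 332736.18/8309.57 = 40.04 cm; ȳ = 399927.56/8309.57 = 48.13 cm.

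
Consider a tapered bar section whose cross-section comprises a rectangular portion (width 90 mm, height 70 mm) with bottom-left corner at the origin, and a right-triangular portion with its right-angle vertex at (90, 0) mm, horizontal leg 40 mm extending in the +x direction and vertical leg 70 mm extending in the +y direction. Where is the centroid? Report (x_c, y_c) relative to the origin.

rectangular portion: A = 90 × 70 = 6300.00, centroid at (45.00, 35.00).
triangular portion: A = ½·40·70 = 1400.00, centroid at (103.33, 23.33).
ΣA = 7700.00 mm²
ΣAx_c = (6300.00)(45.00) + (1400.00)(103.33) = 428166.67 mm³
ΣAy_c = (6300.00)(35.00) + (1400.00)(23.33) = 253166.67 mm³
x_c = 428166.67 / 7700.00 = 55.61 mm
y_c = 253166.67 / 7700.00 = 32.88 mm

x_c = 55.61 mm, y_c = 32.88 mm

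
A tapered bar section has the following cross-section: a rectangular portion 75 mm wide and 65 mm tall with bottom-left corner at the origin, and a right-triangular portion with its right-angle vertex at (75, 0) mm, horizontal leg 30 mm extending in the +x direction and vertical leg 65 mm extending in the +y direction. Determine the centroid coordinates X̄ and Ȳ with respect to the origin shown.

rectangular portion: A = 75 × 65 = 4875.00, centroid at (37.50, 32.50).
triangular portion: A = ½·30·65 = 975.00, centroid at (85.00, 21.67).
ΣA = 5850.00 mm²
ΣAX̄ = (4875.00)(37.50) + (975.00)(85.00) = 265687.50 mm³
ΣAȲ = (4875.00)(32.50) + (975.00)(21.67) = 179562.50 mm³
X̄ = 265687.50 / 5850.00 = 45.42 mm
Ȳ = 179562.50 / 5850.00 = 30.69 mm

X̄ = 45.42 mm, Ȳ = 30.69 mm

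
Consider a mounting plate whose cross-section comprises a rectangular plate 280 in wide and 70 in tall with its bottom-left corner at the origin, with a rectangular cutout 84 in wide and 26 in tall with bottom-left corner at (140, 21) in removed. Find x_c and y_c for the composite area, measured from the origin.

Part | A | x̄ᵢ | ȳᵢ | A·x̄ᵢ | A·ȳᵢ
plate | 19600.00 | 140.00 | 35.00 | 2744000.00 | 686000.00
hole | -2184.00 | 182.00 | 34.00 | -397488.00 | -74256.00
Σ | 17416.00 |  |  | 2346512.00 | 611744.00
x_c = 2346512.00 / 17416.00 = 134.73 in
y_c = 611744.00 / 17416.00 = 35.13 in

x_c = 134.73 in, y_c = 35.13 in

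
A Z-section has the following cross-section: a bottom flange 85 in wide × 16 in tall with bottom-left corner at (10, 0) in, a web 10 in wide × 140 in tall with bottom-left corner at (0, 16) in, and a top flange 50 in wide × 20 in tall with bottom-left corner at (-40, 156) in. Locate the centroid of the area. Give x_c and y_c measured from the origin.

bottom flange: A = 85 × 16 = 1360.00, centroid at (52.50, 8.00).
web: A = 10 × 140 = 1400.00, centroid at (5.00, 86.00).
top flange: A = 50 × 20 = 1000.00, centroid at (-15.00, 166.00).
ΣA = 3760.00 in²
ΣAx_c = (1360.00)(52.50) + (1400.00)(5.00) + (1000.00)(-15.00) = 63400.00 in³
ΣAy_c = (1360.00)(8.00) + (1400.00)(86.00) + (1000.00)(166.00) = 297280.00 in³
x_c = 63400.00 / 3760.00 = 16.86 in
y_c = 297280.00 / 3760.00 = 79.06 in

x_c = 16.86 in, y_c = 79.06 in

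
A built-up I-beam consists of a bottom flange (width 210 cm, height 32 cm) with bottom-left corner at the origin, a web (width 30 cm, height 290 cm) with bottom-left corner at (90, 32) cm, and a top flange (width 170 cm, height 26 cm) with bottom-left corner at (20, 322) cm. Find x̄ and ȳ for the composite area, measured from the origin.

Part | A | x̄ᵢ | ȳᵢ | A·x̄ᵢ | A·ȳᵢ
bottom flange | 6720.00 | 105.00 | 16.00 | 705600.00 | 107520.00
web | 8700.00 | 105.00 | 177.00 | 913500.00 | 1539900.00
top flange | 4420.00 | 105.00 | 335.00 | 464100.00 | 1480700.00
Σ | 19840.00 |  |  | 2083200.00 | 3128120.00
x̄ = 2083200.00 / 19840.00 = 105.00 cm
ȳ = 3128120.00 / 19840.00 = 157.67 cm

x̄ = 105.00 cm, ȳ = 157.67 cm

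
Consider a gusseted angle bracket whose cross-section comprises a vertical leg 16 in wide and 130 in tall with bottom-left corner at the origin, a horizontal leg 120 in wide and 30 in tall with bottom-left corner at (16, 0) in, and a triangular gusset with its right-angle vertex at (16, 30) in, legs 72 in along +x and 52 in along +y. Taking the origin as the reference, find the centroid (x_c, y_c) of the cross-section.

x_c = 48.35 in, y_c = 36.79 in

Part | A | x̄ᵢ | ȳᵢ | A·x̄ᵢ | A·ȳᵢ
vertical leg | 2080.00 | 8.00 | 65.00 | 16640.00 | 135200.00
horizontal leg | 3600.00 | 76.00 | 15.00 | 273600.00 | 54000.00
gusset | 1872.00 | 40.00 | 47.33 | 74880.00 | 88608.00
Σ | 7552.00 |  |  | 365120.00 | 277808.00
x_c = 365120.00 / 7552.00 = 48.35 in
y_c = 277808.00 / 7552.00 = 36.79 in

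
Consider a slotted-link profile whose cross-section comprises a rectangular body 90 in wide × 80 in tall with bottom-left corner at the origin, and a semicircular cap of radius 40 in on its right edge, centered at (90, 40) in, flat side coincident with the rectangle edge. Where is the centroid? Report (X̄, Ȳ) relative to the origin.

rectangular body: A = 90 × 80 = 7200.00, centroid at (45.00, 40.00).
semicircular end: A = ½π·40² = 2513.27, centroid at (106.98, 40.00).
ΣA = 9713.27 in²
ΣAX̄ = (7200.00)(45.00) + (2513.27)(106.98) = 592861.34 in³
ΣAȲ = (7200.00)(40.00) + (2513.27)(40.00) = 388530.96 in³
X̄ = 592861.34 / 9713.27 = 61.04 in
Ȳ = 388530.96 / 9713.27 = 40.00 in

X̄ = 61.04 in, Ȳ = 40.00 in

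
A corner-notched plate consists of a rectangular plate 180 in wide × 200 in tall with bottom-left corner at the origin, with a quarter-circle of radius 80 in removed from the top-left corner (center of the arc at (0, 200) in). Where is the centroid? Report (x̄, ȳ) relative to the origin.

x̄ = 99.10 in, ȳ = 89.28 in

plate: A = 180 × 200 = 36000.00, centroid at (90.00, 100.00).
removed quarter-circle: A = −¼π·80² = -5026.55, centroid at (33.95, 166.05).
ΣA = 30973.45 in²
ΣAx̄ = (36000.00)(90.00) + (-5026.55)(33.95) = 3069333.33 in³
ΣAȳ = (36000.00)(100.00) + (-5026.55)(166.05) = 2765357.02 in³
x̄ = 3069333.33 / 30973.45 = 99.10 in
ȳ = 2765357.02 / 30973.45 = 89.28 in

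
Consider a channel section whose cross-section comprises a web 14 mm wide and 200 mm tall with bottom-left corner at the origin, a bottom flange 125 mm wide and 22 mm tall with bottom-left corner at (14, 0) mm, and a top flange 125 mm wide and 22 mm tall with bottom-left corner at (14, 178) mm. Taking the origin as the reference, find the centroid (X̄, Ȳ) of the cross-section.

web: A = 14 × 200 = 2800.00, centroid at (7.00, 100.00).
bottom flange: A = 125 × 22 = 2750.00, centroid at (76.50, 11.00).
top flange: A = 125 × 22 = 2750.00, centroid at (76.50, 189.00).
ΣA = 8300.00 mm², ΣAX̄ = 440350.00 mm³, ΣAȲ = 830000.00 mm³.
X̄ = 440350.00/8300.00 = 53.05 mm; Ȳ = 830000.00/8300.00 = 100.00 mm.

X̄ = 53.05 mm, Ȳ = 100.00 mm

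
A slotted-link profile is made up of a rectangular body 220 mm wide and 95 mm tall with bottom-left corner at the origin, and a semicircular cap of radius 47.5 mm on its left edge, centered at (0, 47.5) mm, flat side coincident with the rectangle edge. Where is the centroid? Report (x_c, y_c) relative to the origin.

x_c = 91.13 mm, y_c = 47.50 mm

rectangular body: A = 220 × 95 = 20900.00, centroid at (110.00, 47.50).
semicircular end: A = ½π·47.5² = 3544.11, centroid at (-20.16, 47.50).
ΣA = 24444.11 mm²
ΣAx_c = (20900.00)(110.00) + (3544.11)(-20.16) = 2227552.08 mm³
ΣAy_c = (20900.00)(47.50) + (3544.11)(47.50) = 1161095.19 mm³
x_c = 2227552.08 / 24444.11 = 91.13 mm
y_c = 1161095.19 / 24444.11 = 47.50 mm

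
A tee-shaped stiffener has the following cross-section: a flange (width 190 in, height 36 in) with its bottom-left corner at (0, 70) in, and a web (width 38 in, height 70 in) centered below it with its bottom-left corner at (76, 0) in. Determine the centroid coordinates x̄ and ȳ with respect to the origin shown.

web: A = 38 × 70 = 2660.00, centroid at (95.00, 35.00).
flange: A = 190 × 36 = 6840.00, centroid at (95.00, 88.00).
ΣA = 9500.00 in², ΣAx̄ = 902500.00 in³, ΣAȳ = 695020.00 in³.
x̄ = 902500.00/9500.00 = 95.00 in; ȳ = 695020.00/9500.00 = 73.16 in.

x̄ = 95.00 in, ȳ = 73.16 in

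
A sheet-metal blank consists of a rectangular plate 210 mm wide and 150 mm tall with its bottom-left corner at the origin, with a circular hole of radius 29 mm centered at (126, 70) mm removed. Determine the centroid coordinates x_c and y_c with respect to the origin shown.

plate: A = 210 × 150 = 31500.00, centroid at (105.00, 75.00).
hole: A = −π·29² = -2642.08, centroid at (126.00, 70.00).
ΣA = 28857.92 mm², ΣAx_c = 2974597.99 mm³, ΣAy_c = 2177554.44 mm³.
x_c = 2974597.99/28857.92 = 103.08 mm; y_c = 2177554.44/28857.92 = 75.46 mm.

x_c = 103.08 mm, y_c = 75.46 mm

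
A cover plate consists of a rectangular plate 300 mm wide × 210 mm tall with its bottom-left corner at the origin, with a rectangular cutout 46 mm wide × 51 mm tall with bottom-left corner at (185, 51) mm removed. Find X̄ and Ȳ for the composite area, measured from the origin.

plate: A = 300 × 210 = 63000.00, centroid at (150.00, 105.00).
hole: A = −(46 × 51) = -2346.00, centroid at (208.00, 76.50).
ΣA = 60654.00 mm²
ΣAX̄ = (63000.00)(150.00) + (-2346.00)(208.00) = 8962032.00 mm³
ΣAȲ = (63000.00)(105.00) + (-2346.00)(76.50) = 6435531.00 mm³
X̄ = 8962032.00 / 60654.00 = 147.76 mm
Ȳ = 6435531.00 / 60654.00 = 106.10 mm

X̄ = 147.76 mm, Ȳ = 106.10 mm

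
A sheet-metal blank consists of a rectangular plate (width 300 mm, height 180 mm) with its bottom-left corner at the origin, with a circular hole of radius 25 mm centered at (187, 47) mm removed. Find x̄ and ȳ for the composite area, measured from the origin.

plate: A = 300 × 180 = 54000.00, centroid at (150.00, 90.00).
hole: A = −π·25² = -1963.50, centroid at (187.00, 47.00).
ΣA = 52036.50 mm²
ΣAx̄ = (54000.00)(150.00) + (-1963.50)(187.00) = 7732826.36 mm³
ΣAȳ = (54000.00)(90.00) + (-1963.50)(47.00) = 4767715.72 mm³
x̄ = 7732826.36 / 52036.50 = 148.60 mm
ȳ = 4767715.72 / 52036.50 = 91.62 mm

x̄ = 148.60 mm, ȳ = 91.62 mm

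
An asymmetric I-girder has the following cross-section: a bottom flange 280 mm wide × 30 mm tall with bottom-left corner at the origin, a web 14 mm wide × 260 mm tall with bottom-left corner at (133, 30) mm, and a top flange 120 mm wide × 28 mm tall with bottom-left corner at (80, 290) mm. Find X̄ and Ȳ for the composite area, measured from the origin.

X̄ = 140.00 mm, Ȳ = 112.33 mm

Part | A | x̄ᵢ | ȳᵢ | A·x̄ᵢ | A·ȳᵢ
bottom flange | 8400.00 | 140.00 | 15.00 | 1176000.00 | 126000.00
web | 3640.00 | 140.00 | 160.00 | 509600.00 | 582400.00
top flange | 3360.00 | 140.00 | 304.00 | 470400.00 | 1021440.00
Σ | 15400.00 |  |  | 2156000.00 | 1729840.00
X̄ = 2156000.00 / 15400.00 = 140.00 mm
Ȳ = 1729840.00 / 15400.00 = 112.33 mm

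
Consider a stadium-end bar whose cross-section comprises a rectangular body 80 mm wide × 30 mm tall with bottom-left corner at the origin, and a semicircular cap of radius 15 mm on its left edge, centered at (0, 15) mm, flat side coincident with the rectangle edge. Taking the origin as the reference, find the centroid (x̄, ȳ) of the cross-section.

Part | A | x̄ᵢ | ȳᵢ | A·x̄ᵢ | A·ȳᵢ
rectangular body | 2400.00 | 40.00 | 15.00 | 96000.00 | 36000.00
semicircular end | 353.43 | -6.37 | 15.00 | -2250.00 | 5301.44
Σ | 2753.43 |  |  | 93750.00 | 41301.44
x̄ = 93750.00 / 2753.43 = 34.05 mm
ȳ = 41301.44 / 2753.43 = 15.00 mm

x̄ = 34.05 mm, ȳ = 15.00 mm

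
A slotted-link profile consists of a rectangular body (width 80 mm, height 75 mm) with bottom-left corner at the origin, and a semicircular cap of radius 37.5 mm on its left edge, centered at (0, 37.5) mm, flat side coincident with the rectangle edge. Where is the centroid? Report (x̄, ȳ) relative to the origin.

rectangular body: A = 80 × 75 = 6000.00, centroid at (40.00, 37.50).
semicircular end: A = ½π·37.5² = 2208.93, centroid at (-15.92, 37.50).
ΣA = 8208.93 mm², ΣAx̄ = 204843.75 mm³, ΣAȳ = 307834.96 mm³.
x̄ = 204843.75/8208.93 = 24.95 mm; ȳ = 307834.96/8208.93 = 37.50 mm.

x̄ = 24.95 mm, ȳ = 37.50 mm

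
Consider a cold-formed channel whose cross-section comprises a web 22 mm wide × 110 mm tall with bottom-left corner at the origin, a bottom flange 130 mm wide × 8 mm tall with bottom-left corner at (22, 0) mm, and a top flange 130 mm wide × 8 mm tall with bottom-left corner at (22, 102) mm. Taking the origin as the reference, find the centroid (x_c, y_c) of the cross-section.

x_c = 46.13 mm, y_c = 55.00 mm

web: A = 22 × 110 = 2420.00, centroid at (11.00, 55.00).
bottom flange: A = 130 × 8 = 1040.00, centroid at (87.00, 4.00).
top flange: A = 130 × 8 = 1040.00, centroid at (87.00, 106.00).
ΣA = 4500.00 mm²
ΣAx_c = (2420.00)(11.00) + (1040.00)(87.00) + (1040.00)(87.00) = 207580.00 mm³
ΣAy_c = (2420.00)(55.00) + (1040.00)(4.00) + (1040.00)(106.00) = 247500.00 mm³
x_c = 207580.00 / 4500.00 = 46.13 mm
y_c = 247500.00 / 4500.00 = 55.00 mm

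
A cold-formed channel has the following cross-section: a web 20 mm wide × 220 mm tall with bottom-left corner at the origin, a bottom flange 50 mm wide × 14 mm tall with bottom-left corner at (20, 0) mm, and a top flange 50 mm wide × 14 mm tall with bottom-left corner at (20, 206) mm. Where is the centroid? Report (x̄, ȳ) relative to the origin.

web: A = 20 × 220 = 4400.00, centroid at (10.00, 110.00).
bottom flange: A = 50 × 14 = 700.00, centroid at (45.00, 7.00).
top flange: A = 50 × 14 = 700.00, centroid at (45.00, 213.00).
ΣA = 5800.00 mm²
ΣAx̄ = (4400.00)(10.00) + (700.00)(45.00) + (700.00)(45.00) = 107000.00 mm³
ΣAȳ = (4400.00)(110.00) + (700.00)(7.00) + (700.00)(213.00) = 638000.00 mm³
x̄ = 107000.00 / 5800.00 = 18.45 mm
ȳ = 638000.00 / 5800.00 = 110.00 mm

x̄ = 18.45 mm, ȳ = 110.00 mm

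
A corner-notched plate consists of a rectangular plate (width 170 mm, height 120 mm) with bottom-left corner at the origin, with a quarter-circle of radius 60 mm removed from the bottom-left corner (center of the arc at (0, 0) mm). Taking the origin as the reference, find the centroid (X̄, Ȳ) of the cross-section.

X̄ = 94.58 mm, Ȳ = 65.56 mm

plate: A = 170 × 120 = 20400.00, centroid at (85.00, 60.00).
removed quarter-circle: A = −¼π·60² = -2827.43, centroid at (25.46, 25.46).
ΣA = 17572.57 mm²
ΣAX̄ = (20400.00)(85.00) + (-2827.43)(25.46) = 1662000.00 mm³
ΣAȲ = (20400.00)(60.00) + (-2827.43)(25.46) = 1152000.00 mm³
X̄ = 1662000.00 / 17572.57 = 94.58 mm
Ȳ = 1152000.00 / 17572.57 = 65.56 mm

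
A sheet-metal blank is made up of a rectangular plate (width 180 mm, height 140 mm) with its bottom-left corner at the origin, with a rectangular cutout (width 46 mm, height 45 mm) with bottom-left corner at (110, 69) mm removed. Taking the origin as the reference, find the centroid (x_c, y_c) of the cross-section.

plate: A = 180 × 140 = 25200.00, centroid at (90.00, 70.00).
hole: A = −(46 × 45) = -2070.00, centroid at (133.00, 91.50).
ΣA = 23130.00 mm²
ΣAx_c = (25200.00)(90.00) + (-2070.00)(133.00) = 1992690.00 mm³
ΣAy_c = (25200.00)(70.00) + (-2070.00)(91.50) = 1574595.00 mm³
x_c = 1992690.00 / 23130.00 = 86.15 mm
y_c = 1574595.00 / 23130.00 = 68.08 mm

x_c = 86.15 mm, y_c = 68.08 mm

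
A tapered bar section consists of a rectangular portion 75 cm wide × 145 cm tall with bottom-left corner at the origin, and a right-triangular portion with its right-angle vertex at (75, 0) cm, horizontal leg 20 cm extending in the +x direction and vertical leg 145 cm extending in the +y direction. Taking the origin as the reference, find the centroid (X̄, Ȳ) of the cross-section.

X̄ = 42.70 cm, Ȳ = 69.66 cm

rectangular portion: A = 75 × 145 = 10875.00, centroid at (37.50, 72.50).
triangular portion: A = ½·20·145 = 1450.00, centroid at (81.67, 48.33).
ΣA = 12325.00 cm², ΣAX̄ = 526229.17 cm³, ΣAȲ = 858520.83 cm³.
X̄ = 526229.17/12325.00 = 42.70 cm; Ȳ = 858520.83/12325.00 = 69.66 cm.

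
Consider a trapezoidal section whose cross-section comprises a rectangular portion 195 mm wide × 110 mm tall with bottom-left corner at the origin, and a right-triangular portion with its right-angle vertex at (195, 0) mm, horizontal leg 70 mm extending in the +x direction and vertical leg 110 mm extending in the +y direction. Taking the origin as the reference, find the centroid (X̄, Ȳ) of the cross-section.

rectangular portion: A = 195 × 110 = 21450.00, centroid at (97.50, 55.00).
triangular portion: A = ½·70·110 = 3850.00, centroid at (218.33, 36.67).
ΣA = 25300.00 mm², ΣAX̄ = 2931958.33 mm³, ΣAȲ = 1320916.67 mm³.
X̄ = 2931958.33/25300.00 = 115.89 mm; Ȳ = 1320916.67/25300.00 = 52.21 mm.

X̄ = 115.89 mm, Ȳ = 52.21 mm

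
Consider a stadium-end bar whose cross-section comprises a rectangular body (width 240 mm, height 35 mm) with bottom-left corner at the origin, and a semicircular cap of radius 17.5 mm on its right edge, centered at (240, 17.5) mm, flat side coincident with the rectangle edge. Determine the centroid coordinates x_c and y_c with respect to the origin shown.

rectangular body: A = 240 × 35 = 8400.00, centroid at (120.00, 17.50).
semicircular end: A = ½π·17.5² = 481.06, centroid at (247.43, 17.50).
ΣA = 8881.06 mm²
ΣAx_c = (8400.00)(120.00) + (481.06)(247.43) = 1127026.45 mm³
ΣAy_c = (8400.00)(17.50) + (481.06)(17.50) = 155418.49 mm³
x_c = 1127026.45 / 8881.06 = 126.90 mm
y_c = 155418.49 / 8881.06 = 17.50 mm

x_c = 126.90 mm, y_c = 17.50 mm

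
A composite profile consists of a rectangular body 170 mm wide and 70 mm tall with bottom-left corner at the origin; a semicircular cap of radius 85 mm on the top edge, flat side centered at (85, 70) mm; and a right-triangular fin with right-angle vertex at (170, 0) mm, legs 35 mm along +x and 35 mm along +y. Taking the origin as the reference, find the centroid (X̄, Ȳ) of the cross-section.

Part | A | x̄ᵢ | ȳᵢ | A·x̄ᵢ | A·ȳᵢ
rectangular body | 11900.00 | 85.00 | 35.00 | 1011500.00 | 416500.00
semicircular top | 11349.00 | 85.00 | 106.08 | 964665.29 | 1203846.91
triangular fin | 612.50 | 181.67 | 11.67 | 111270.83 | 7145.83
Σ | 23861.50 |  |  | 2087436.13 | 1627492.74
X̄ = 2087436.13 / 23861.50 = 87.48 mm
Ȳ = 1627492.74 / 23861.50 = 68.21 mm

X̄ = 87.48 mm, Ȳ = 68.21 mm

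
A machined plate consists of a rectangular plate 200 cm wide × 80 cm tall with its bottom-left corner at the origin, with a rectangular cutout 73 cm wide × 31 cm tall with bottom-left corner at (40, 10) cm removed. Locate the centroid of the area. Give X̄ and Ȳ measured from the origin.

plate: A = 200 × 80 = 16000.00, centroid at (100.00, 40.00).
hole: A = −(73 × 31) = -2263.00, centroid at (76.50, 25.50).
ΣA = 13737.00 cm²
ΣAX̄ = (16000.00)(100.00) + (-2263.00)(76.50) = 1426880.50 cm³
ΣAȲ = (16000.00)(40.00) + (-2263.00)(25.50) = 582293.50 cm³
X̄ = 1426880.50 / 13737.00 = 103.87 cm
Ȳ = 582293.50 / 13737.00 = 42.39 cm

X̄ = 103.87 cm, Ȳ = 42.39 cm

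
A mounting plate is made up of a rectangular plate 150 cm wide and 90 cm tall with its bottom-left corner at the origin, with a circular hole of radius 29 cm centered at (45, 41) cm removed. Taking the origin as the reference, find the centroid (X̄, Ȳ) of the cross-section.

X̄ = 82.30 cm, Ȳ = 45.97 cm

Part | A | x̄ᵢ | ȳᵢ | A·x̄ᵢ | A·ȳᵢ
plate | 13500.00 | 75.00 | 45.00 | 1012500.00 | 607500.00
hole | -2642.08 | 45.00 | 41.00 | -118893.57 | -108325.26
Σ | 10857.92 |  |  | 893606.43 | 499174.74
X̄ = 893606.43 / 10857.92 = 82.30 cm
Ȳ = 499174.74 / 10857.92 = 45.97 cm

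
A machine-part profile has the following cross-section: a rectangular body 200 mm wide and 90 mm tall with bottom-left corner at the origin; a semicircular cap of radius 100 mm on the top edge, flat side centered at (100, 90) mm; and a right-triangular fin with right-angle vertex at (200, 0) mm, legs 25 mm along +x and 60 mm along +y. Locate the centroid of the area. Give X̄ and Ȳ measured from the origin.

X̄ = 102.36 mm, Ȳ = 84.32 mm

Part | A | x̄ᵢ | ȳᵢ | A·x̄ᵢ | A·ȳᵢ
rectangular body | 18000.00 | 100.00 | 45.00 | 1800000.00 | 810000.00
semicircular top | 15707.96 | 100.00 | 132.44 | 1570796.33 | 2080383.36
triangular fin | 750.00 | 208.33 | 20.00 | 156250.00 | 15000.00
Σ | 34457.96 |  |  | 3527046.33 | 2905383.36
X̄ = 3527046.33 / 34457.96 = 102.36 mm
Ȳ = 2905383.36 / 34457.96 = 84.32 mm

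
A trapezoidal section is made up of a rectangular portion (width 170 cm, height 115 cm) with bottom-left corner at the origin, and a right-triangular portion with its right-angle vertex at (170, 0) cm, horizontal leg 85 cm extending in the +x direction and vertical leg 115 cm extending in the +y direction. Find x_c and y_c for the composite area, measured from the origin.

x_c = 107.67 cm, y_c = 53.67 cm

rectangular portion: A = 170 × 115 = 19550.00, centroid at (85.00, 57.50).
triangular portion: A = ½·85·115 = 4887.50, centroid at (198.33, 38.33).
ΣA = 24437.50 cm²
ΣAx_c = (19550.00)(85.00) + (4887.50)(198.33) = 2631104.17 cm³
ΣAy_c = (19550.00)(57.50) + (4887.50)(38.33) = 1311479.17 cm³
x_c = 2631104.17 / 24437.50 = 107.67 cm
y_c = 1311479.17 / 24437.50 = 53.67 cm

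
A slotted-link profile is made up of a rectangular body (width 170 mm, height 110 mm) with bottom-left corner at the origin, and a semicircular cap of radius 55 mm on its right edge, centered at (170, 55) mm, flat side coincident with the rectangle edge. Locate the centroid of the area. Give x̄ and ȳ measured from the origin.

x̄ = 106.95 mm, ȳ = 55.00 mm

rectangular body: A = 170 × 110 = 18700.00, centroid at (85.00, 55.00).
semicircular end: A = ½π·55² = 4751.66, centroid at (193.34, 55.00).
ΣA = 23451.66 mm²
ΣAx̄ = (18700.00)(85.00) + (4751.66)(193.34) = 2508198.68 mm³
ΣAȳ = (18700.00)(55.00) + (4751.66)(55.00) = 1289841.24 mm³
x̄ = 2508198.68 / 23451.66 = 106.95 mm
ȳ = 1289841.24 / 23451.66 = 55.00 mm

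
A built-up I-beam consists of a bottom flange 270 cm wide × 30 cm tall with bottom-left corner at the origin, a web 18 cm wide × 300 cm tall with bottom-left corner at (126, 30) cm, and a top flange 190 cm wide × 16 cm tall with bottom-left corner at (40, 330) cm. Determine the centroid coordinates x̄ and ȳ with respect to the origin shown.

x̄ = 135.00 cm, ȳ = 128.24 cm

bottom flange: A = 270 × 30 = 8100.00, centroid at (135.00, 15.00).
web: A = 18 × 300 = 5400.00, centroid at (135.00, 180.00).
top flange: A = 190 × 16 = 3040.00, centroid at (135.00, 338.00).
ΣA = 16540.00 cm²
ΣAx̄ = (8100.00)(135.00) + (5400.00)(135.00) + (3040.00)(135.00) = 2232900.00 cm³
ΣAȳ = (8100.00)(15.00) + (5400.00)(180.00) + (3040.00)(338.00) = 2121020.00 cm³
x̄ = 2232900.00 / 16540.00 = 135.00 cm
ȳ = 2121020.00 / 16540.00 = 128.24 cm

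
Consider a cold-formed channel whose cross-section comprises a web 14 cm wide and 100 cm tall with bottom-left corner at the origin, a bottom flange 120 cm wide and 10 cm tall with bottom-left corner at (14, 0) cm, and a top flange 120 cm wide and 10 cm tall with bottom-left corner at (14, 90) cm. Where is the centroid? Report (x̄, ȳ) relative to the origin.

x̄ = 49.32 cm, ȳ = 50.00 cm

Part | A | x̄ᵢ | ȳᵢ | A·x̄ᵢ | A·ȳᵢ
web | 1400.00 | 7.00 | 50.00 | 9800.00 | 70000.00
bottom flange | 1200.00 | 74.00 | 5.00 | 88800.00 | 6000.00
top flange | 1200.00 | 74.00 | 95.00 | 88800.00 | 114000.00
Σ | 3800.00 |  |  | 187400.00 | 190000.00
x̄ = 187400.00 / 3800.00 = 49.32 cm
ȳ = 190000.00 / 3800.00 = 50.00 cm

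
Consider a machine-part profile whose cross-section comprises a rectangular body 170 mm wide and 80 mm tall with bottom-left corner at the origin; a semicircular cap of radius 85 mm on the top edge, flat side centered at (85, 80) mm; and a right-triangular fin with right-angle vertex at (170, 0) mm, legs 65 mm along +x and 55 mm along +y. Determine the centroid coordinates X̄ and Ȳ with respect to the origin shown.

rectangular body: A = 170 × 80 = 13600.00, centroid at (85.00, 40.00).
semicircular top: A = ½π·85² = 11349.00, centroid at (85.00, 116.08).
triangular fin: A = ½·65·55 = 1787.50, centroid at (191.67, 18.33).
ΣA = 26736.50 mm², ΣAX̄ = 2463269.46 mm³, ΣAȲ = 1894107.78 mm³.
X̄ = 2463269.46/26736.50 = 92.13 mm; Ȳ = 1894107.78/26736.50 = 70.84 mm.

X̄ = 92.13 mm, Ȳ = 70.84 mm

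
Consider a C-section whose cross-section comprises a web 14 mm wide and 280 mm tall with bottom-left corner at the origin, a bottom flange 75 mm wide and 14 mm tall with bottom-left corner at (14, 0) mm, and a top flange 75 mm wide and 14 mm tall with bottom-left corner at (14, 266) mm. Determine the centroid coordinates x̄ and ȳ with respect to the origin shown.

x̄ = 22.52 mm, ȳ = 140.00 mm

web: A = 14 × 280 = 3920.00, centroid at (7.00, 140.00).
bottom flange: A = 75 × 14 = 1050.00, centroid at (51.50, 7.00).
top flange: A = 75 × 14 = 1050.00, centroid at (51.50, 273.00).
ΣA = 6020.00 mm²
ΣAx̄ = (3920.00)(7.00) + (1050.00)(51.50) + (1050.00)(51.50) = 135590.00 mm³
ΣAȳ = (3920.00)(140.00) + (1050.00)(7.00) + (1050.00)(273.00) = 842800.00 mm³
x̄ = 135590.00 / 6020.00 = 22.52 mm
ȳ = 842800.00 / 6020.00 = 140.00 mm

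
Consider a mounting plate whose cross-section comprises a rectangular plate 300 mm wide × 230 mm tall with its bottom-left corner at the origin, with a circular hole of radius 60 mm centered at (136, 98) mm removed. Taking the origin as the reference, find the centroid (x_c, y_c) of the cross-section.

Part | A | x̄ᵢ | ȳᵢ | A·x̄ᵢ | A·ȳᵢ
plate | 69000.00 | 150.00 | 115.00 | 10350000.00 | 7935000.00
hole | -11309.73 | 136.00 | 98.00 | -1538123.76 | -1108353.89
Σ | 57690.27 |  |  | 8811876.24 | 6826646.11
x_c = 8811876.24 / 57690.27 = 152.74 mm
y_c = 6826646.11 / 57690.27 = 118.33 mm

x_c = 152.74 mm, y_c = 118.33 mm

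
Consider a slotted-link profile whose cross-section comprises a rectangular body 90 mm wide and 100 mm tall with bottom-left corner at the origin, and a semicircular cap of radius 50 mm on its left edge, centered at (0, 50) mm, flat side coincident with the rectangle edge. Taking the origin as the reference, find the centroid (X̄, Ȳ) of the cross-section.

X̄ = 24.88 mm, Ȳ = 50.00 mm

rectangular body: A = 90 × 100 = 9000.00, centroid at (45.00, 50.00).
semicircular end: A = ½π·50² = 3926.99, centroid at (-21.22, 50.00).
ΣA = 12926.99 mm²
ΣAX̄ = (9000.00)(45.00) + (3926.99)(-21.22) = 321666.67 mm³
ΣAȲ = (9000.00)(50.00) + (3926.99)(50.00) = 646349.54 mm³
X̄ = 321666.67 / 12926.99 = 24.88 mm
Ȳ = 646349.54 / 12926.99 = 50.00 mm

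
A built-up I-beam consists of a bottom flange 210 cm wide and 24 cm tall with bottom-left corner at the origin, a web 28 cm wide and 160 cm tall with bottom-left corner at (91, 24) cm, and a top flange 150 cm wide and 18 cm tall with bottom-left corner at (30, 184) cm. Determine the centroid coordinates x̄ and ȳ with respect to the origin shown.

bottom flange: A = 210 × 24 = 5040.00, centroid at (105.00, 12.00).
web: A = 28 × 160 = 4480.00, centroid at (105.00, 104.00).
top flange: A = 150 × 18 = 2700.00, centroid at (105.00, 193.00).
ΣA = 12220.00 cm²
ΣAx̄ = (5040.00)(105.00) + (4480.00)(105.00) + (2700.00)(105.00) = 1283100.00 cm³
ΣAȳ = (5040.00)(12.00) + (4480.00)(104.00) + (2700.00)(193.00) = 1047500.00 cm³
x̄ = 1283100.00 / 12220.00 = 105.00 cm
ȳ = 1047500.00 / 12220.00 = 85.72 cm

x̄ = 105.00 cm, ȳ = 85.72 cm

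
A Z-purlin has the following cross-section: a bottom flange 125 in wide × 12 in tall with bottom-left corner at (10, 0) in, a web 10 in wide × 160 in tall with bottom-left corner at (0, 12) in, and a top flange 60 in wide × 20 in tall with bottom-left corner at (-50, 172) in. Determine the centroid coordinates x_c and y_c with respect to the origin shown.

x_c = 21.57 in, y_c = 87.12 in

Part | A | x̄ᵢ | ȳᵢ | A·x̄ᵢ | A·ȳᵢ
bottom flange | 1500.00 | 72.50 | 6.00 | 108750.00 | 9000.00
web | 1600.00 | 5.00 | 92.00 | 8000.00 | 147200.00
top flange | 1200.00 | -20.00 | 182.00 | -24000.00 | 218400.00
Σ | 4300.00 |  |  | 92750.00 | 374600.00
x_c = 92750.00 / 4300.00 = 21.57 in
y_c = 374600.00 / 4300.00 = 87.12 in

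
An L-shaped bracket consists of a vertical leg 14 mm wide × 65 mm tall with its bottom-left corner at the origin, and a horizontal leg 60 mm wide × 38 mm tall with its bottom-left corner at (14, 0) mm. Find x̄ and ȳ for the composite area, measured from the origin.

x̄ = 33.45 mm, ȳ = 22.85 mm

vertical leg: A = 14 × 65 = 910.00, centroid at (7.00, 32.50).
horizontal leg: A = 60 × 38 = 2280.00, centroid at (44.00, 19.00).
ΣA = 3190.00 mm², ΣAx̄ = 106690.00 mm³, ΣAȳ = 72895.00 mm³.
x̄ = 106690.00/3190.00 = 33.45 mm; ȳ = 72895.00/3190.00 = 22.85 mm.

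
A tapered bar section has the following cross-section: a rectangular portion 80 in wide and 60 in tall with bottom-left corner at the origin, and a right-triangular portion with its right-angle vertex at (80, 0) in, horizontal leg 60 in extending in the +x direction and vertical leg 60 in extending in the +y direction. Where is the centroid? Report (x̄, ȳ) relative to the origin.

Part | A | x̄ᵢ | ȳᵢ | A·x̄ᵢ | A·ȳᵢ
rectangular portion | 4800.00 | 40.00 | 30.00 | 192000.00 | 144000.00
triangular portion | 1800.00 | 100.00 | 20.00 | 180000.00 | 36000.00
Σ | 6600.00 |  |  | 372000.00 | 180000.00
x̄ = 372000.00 / 6600.00 = 56.36 in
ȳ = 180000.00 / 6600.00 = 27.27 in

x̄ = 56.36 in, ȳ = 27.27 in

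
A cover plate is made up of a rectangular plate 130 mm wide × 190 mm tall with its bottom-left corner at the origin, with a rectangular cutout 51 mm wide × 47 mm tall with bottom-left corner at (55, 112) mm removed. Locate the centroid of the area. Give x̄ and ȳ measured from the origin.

x̄ = 63.33 mm, ȳ = 90.65 mm

plate: A = 130 × 190 = 24700.00, centroid at (65.00, 95.00).
hole: A = −(51 × 47) = -2397.00, centroid at (80.50, 135.50).
ΣA = 22303.00 mm²
ΣAx̄ = (24700.00)(65.00) + (-2397.00)(80.50) = 1412541.50 mm³
ΣAȳ = (24700.00)(95.00) + (-2397.00)(135.50) = 2021706.50 mm³
x̄ = 1412541.50 / 22303.00 = 63.33 mm
ȳ = 2021706.50 / 22303.00 = 90.65 mm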